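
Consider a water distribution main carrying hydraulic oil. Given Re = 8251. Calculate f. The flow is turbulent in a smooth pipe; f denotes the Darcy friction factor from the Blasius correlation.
Formula: f = \frac{0.316}{Re^{0.25}}
f = 0.316/8251^0.25 = 0.03316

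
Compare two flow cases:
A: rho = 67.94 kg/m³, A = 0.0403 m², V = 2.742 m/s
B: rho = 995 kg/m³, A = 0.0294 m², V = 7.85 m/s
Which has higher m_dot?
m_dot(A) = 7.508 kg/s, m_dot(B) = 229.6 kg/s. Answer: B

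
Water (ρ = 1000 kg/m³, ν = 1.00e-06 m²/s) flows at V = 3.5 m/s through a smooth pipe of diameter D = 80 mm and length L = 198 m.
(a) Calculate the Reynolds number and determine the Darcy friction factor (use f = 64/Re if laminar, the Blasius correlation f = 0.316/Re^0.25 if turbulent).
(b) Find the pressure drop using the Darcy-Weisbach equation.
(a) Re = V·D/ν = 3.5·0.08/1.00e-06 = 280000 → turbulent (Re > 4000); f = 0.316/Re^0.25 = 0.316/280000^0.25 = 0.013737 (Blasius is strictly valid for Re ≲ 1e5; used here as the smooth-pipe estimate the problem specifies)
(b) Darcy-Weisbach: ΔP = f·(L/D)·½ρV²/1000 = 0.013737·(198/0.080)·½·1000·3.5²/1000 = 208.2 kPa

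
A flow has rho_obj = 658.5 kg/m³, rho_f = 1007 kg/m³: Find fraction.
Formula: f_{sub} = \frac{\rho_{obj}}{\rho_f}
fraction = 658.5/1007 = 0.6539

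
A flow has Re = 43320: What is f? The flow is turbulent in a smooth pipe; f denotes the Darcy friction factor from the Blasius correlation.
Formula: f = \frac{0.316}{Re^{0.25}}
f = 0.316/43320^0.25 = 0.0219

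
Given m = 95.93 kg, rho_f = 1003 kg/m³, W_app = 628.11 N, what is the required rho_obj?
Formula: W_{app} = mg\left(1 - \frac{\rho_f}{\rho_{obj}}\right)
Substituting knowns: 628.11 = 95.93·9.81·(1 − 1003/rho_obj)
Solving for rho_obj: rho_obj = 1003/(1 − 628.11/(95.93·9.81)) = 3016 kg/m³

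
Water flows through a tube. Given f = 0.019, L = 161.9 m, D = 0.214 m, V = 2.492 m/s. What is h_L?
Formula: h_L = f \frac{L}{D} \frac{V^2}{2g}
h_L = 0.019·(161.9/0.214)·2.492²/(2·9.81) = 4.55 m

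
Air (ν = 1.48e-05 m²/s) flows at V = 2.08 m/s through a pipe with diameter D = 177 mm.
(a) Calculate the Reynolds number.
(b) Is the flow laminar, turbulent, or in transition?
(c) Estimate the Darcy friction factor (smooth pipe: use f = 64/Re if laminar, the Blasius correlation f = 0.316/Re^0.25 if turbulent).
(a) Re = V·D/ν = 2.08·0.177/1.48e-05 = 24876
(b) Flow regime: turbulent (Re > 4000)
(c) Friction factor: f = 0.316/Re^0.25 = 0.316/24876^0.25 = 0.02516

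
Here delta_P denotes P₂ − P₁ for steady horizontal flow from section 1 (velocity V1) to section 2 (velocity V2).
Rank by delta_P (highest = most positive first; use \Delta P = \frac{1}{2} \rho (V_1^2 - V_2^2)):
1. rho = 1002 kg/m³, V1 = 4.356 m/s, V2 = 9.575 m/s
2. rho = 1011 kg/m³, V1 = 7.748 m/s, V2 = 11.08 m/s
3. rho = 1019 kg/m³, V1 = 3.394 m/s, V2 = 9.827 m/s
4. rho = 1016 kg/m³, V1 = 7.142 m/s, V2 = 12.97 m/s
Case 1: delta_P = -36.43 kPa
Case 2: delta_P = -31.71 kPa
Case 3: delta_P = -43.33 kPa
Case 4: delta_P = -59.54 kPa
Ranking (highest first): 2, 1, 3, 4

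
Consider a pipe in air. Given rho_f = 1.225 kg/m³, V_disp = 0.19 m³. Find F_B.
Formula: F_B = \rho_f g V_{disp}
F_B = 1.225·9.81·0.19 = 2.283 N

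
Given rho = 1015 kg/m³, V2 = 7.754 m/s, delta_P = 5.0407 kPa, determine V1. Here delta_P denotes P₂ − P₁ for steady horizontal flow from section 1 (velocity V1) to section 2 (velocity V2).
Formula: \Delta P = \frac{1}{2} \rho (V_1^2 - V_2^2)
Substituting knowns: 5.0407 = 0.5·1015·(V1² − 7.754²)/1000
Solving for V1: V1 = √(7.754² + 2·(5.0407·1000)/1015) = 8.37 m/s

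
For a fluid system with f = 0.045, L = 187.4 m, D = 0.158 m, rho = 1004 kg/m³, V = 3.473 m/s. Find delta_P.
Formula: \Delta P = f \frac{L}{D} \frac{\rho V^2}{2}
delta_P = 0.045·(187.4/0.158)·0.5·1004·3.473²/1000 = 323.2 kPa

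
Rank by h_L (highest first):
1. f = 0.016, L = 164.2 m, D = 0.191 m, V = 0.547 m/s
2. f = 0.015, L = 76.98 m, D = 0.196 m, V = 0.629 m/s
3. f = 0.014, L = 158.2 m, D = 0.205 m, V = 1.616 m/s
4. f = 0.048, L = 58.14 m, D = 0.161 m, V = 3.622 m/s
Case 1: h_L = 0.2098 m
Case 2: h_L = 0.1188 m
Case 3: h_L = 1.438 m
Case 4: h_L = 11.59 m
Ranking (highest first): 4, 3, 1, 2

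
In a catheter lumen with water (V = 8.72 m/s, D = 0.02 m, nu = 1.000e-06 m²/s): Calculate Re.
Formula: Re = \frac{V D}{\nu}
Re = 8.72·0.02/1.000e-06 = 174400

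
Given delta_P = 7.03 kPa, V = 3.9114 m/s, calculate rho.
Formula: V = \sqrt{\frac{2 \Delta P}{\rho}}
Substituting knowns: 3.9114 = √(2·(7.03·1000)/rho)
Solving for rho: rho = 2·(7.03·1000)/3.9114² = 919 kg/m³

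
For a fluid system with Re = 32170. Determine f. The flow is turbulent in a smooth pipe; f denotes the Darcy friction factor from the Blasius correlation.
Formula: f = \frac{0.316}{Re^{0.25}}
f = 0.316/32170^0.25 = 0.0236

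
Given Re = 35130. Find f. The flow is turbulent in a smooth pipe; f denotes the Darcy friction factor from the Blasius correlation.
Formula: f = \frac{0.316}{Re^{0.25}}
f = 0.316/35130^0.25 = 0.02308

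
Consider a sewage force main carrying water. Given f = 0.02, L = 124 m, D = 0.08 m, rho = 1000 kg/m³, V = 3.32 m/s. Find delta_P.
Formula: \Delta P = f \frac{L}{D} \frac{\rho V^2}{2}
delta_P = 0.02·(124/0.08)·0.5·1000·3.32²/1000 = 170.8 kPa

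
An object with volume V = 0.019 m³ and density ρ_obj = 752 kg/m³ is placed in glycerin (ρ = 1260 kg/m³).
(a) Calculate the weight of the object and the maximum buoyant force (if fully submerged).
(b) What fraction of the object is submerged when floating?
(a) W=rho_obj*g*V=752*9.81*0.019=140.2 N; F_B(max)=rho*g*V=1260*9.81*0.019=234.9 N
(b) Floating fraction=rho_obj/rho=752/1260=0.597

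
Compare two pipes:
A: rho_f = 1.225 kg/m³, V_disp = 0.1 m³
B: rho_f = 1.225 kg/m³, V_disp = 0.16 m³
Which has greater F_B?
F_B(A) = 1.202 N, F_B(B) = 1.923 N. Answer: B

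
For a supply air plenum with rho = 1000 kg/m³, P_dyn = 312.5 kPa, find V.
Formula: P_{dyn} = \frac{1}{2} \rho V^2
Substituting knowns: 312.5 = 0.5·1000·V²/1000
Solving for V: V = √(2·(312.5·1000)/1000) = 25 m/s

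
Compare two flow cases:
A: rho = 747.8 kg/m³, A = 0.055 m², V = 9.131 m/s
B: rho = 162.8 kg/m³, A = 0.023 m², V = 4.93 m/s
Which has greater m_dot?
m_dot(A) = 375.5 kg/s, m_dot(B) = 18.46 kg/s. Answer: A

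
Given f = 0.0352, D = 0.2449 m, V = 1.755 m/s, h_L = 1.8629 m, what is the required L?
Formula: h_L = f \frac{L}{D} \frac{V^2}{2g}
Substituting knowns: 1.8629 = 0.0352·(L/0.2449)·1.755²/(2·9.81)
Solving for L: L = 1.8629·2·9.81·0.2449/(0.0352·1.755²) = 82.56 m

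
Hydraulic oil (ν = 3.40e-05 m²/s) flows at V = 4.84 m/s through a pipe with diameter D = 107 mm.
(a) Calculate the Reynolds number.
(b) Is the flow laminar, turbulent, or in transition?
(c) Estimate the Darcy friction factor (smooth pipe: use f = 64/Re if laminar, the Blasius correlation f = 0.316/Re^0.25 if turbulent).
(a) Re = V·D/ν = 4.84·0.107/3.40e-05 = 15232
(b) Flow regime: turbulent (Re > 4000)
(c) Friction factor: f = 0.316/Re^0.25 = 0.316/15232^0.25 = 0.02844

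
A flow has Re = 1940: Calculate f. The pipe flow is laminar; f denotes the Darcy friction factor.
Formula: f = \frac{64}{Re}
f = 64/1940 = 0.03299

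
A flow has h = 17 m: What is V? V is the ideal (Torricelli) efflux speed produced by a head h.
Formula: V = \sqrt{2 g h}
V = √(2·9.81·17) = 18.26 m/s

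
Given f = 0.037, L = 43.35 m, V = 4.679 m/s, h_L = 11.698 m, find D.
Formula: h_L = f \frac{L}{D} \frac{V^2}{2g}
Substituting knowns: 11.698 = 0.037·(43.35/D)·4.679²/(2·9.81)
Solving for D: D = 0.037·43.35·4.679²/(2·9.81·11.698) = 0.153 m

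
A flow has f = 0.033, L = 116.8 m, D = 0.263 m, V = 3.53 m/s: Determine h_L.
Formula: h_L = f \frac{L}{D} \frac{V^2}{2g}
h_L = 0.033·(116.8/0.263)·3.53²/(2·9.81) = 9.308 m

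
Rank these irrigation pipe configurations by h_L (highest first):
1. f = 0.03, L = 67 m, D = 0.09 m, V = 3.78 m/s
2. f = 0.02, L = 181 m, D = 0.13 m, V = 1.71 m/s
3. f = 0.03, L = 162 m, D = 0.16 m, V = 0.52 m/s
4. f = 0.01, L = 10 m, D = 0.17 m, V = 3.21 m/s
Case 1: h_L = 16.26 m
Case 2: h_L = 4.15 m
Case 3: h_L = 0.4186 m
Case 4: h_L = 0.3089 m
Ranking (highest first): 1, 2, 3, 4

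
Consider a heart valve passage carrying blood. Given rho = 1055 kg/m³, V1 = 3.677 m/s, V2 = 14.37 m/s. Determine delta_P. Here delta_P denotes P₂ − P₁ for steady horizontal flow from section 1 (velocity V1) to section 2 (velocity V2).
Formula: \Delta P = \frac{1}{2} \rho (V_1^2 - V_2^2)
delta_P = 0.5·1055·(3.677² − 14.37²)/1000 = -101.8 kPa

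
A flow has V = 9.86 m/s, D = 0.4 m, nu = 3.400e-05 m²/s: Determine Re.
Formula: Re = \frac{V D}{\nu}
Re = 9.86·0.4/3.400e-05 = 116000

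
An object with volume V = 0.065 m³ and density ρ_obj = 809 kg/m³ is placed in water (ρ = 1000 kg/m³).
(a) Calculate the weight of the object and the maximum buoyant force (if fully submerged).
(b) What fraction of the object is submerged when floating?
(a) W=rho_obj*g*V=809*9.81*0.065=515.9 N; F_B(max)=rho*g*V=1000*9.81*0.065=637.6 N
(b) Floating fraction=rho_obj/rho=809/1000=0.809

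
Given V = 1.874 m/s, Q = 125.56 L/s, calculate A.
Formula: Q = A V
Substituting knowns: 125.56 = A·1.874·1000
Solving for A: A = (125.56/1000)/1.874 = 0.067 m²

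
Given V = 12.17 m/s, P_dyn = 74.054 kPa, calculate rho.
Formula: P_{dyn} = \frac{1}{2} \rho V^2
Substituting knowns: 74.054 = 0.5·rho·12.17²/1000
Solving for rho: rho = 2·(74.054·1000)/12.17² = 1000 kg/m³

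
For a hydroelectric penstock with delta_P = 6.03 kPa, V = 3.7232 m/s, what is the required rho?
Formula: V = \sqrt{\frac{2 \Delta P}{\rho}}
Substituting knowns: 3.7232 = √(2·(6.03·1000)/rho)
Solving for rho: rho = 2·(6.03·1000)/3.7232² = 870 kg/m³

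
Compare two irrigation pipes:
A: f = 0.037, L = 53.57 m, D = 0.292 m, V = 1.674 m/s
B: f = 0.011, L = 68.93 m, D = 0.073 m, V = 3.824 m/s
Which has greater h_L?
h_L(A) = 0.9695 m, h_L(B) = 7.741 m. Answer: B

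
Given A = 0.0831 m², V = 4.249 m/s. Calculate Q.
Formula: Q = A V
Q = 0.0831·4.249·1000 = 353.1 L/s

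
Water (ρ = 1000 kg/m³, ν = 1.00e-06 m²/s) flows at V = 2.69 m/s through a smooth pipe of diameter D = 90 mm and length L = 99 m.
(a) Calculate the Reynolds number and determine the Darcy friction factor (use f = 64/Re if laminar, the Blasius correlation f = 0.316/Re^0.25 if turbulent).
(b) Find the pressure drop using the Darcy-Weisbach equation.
(a) Re = V·D/ν = 2.69·0.09/1.00e-06 = 242100 → turbulent (Re > 4000); f = 0.316/Re^0.25 = 0.316/242100^0.25 = 0.014246 (Blasius is strictly valid for Re ≲ 1e5; used here as the smooth-pipe estimate the problem specifies)
(b) Darcy-Weisbach: ΔP = f·(L/D)·½ρV²/1000 = 0.014246·(99/0.090)·½·1000·2.69²/1000 = 56.7 kPa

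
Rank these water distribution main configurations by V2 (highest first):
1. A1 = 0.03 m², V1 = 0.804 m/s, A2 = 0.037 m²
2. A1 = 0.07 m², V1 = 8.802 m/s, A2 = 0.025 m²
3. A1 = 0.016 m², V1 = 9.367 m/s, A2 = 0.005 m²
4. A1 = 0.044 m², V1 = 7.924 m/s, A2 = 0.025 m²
Case 1: V2 = 0.6519 m/s
Case 2: V2 = 24.65 m/s
Case 3: V2 = 29.97 m/s
Case 4: V2 = 13.95 m/s
Ranking (highest first): 3, 2, 4, 1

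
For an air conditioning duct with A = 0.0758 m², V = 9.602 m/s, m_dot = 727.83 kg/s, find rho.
Formula: \dot{m} = \rho A V
Substituting knowns: 727.83 = rho·0.0758·9.602
Solving for rho: rho = 727.83/(0.0758·9.602) = 1000 kg/m³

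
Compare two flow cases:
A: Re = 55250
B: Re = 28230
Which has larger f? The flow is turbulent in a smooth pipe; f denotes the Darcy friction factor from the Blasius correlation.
f(A) = 0.02061, f(B) = 0.02438. Answer: B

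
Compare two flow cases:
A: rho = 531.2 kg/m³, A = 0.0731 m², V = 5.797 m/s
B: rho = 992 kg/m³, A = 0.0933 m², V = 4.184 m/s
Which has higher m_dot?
m_dot(A) = 225.1 kg/s, m_dot(B) = 387.2 kg/s. Answer: B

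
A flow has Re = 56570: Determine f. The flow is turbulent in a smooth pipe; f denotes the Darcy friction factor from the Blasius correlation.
Formula: f = \frac{0.316}{Re^{0.25}}
f = 0.316/56570^0.25 = 0.02049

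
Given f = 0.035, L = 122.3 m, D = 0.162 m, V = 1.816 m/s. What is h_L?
Formula: h_L = f \frac{L}{D} \frac{V^2}{2g}
h_L = 0.035·(122.3/0.162)·1.816²/(2·9.81) = 4.441 m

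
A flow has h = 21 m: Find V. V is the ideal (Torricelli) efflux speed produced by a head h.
Formula: V = \sqrt{2 g h}
V = √(2·9.81·21) = 20.3 m/s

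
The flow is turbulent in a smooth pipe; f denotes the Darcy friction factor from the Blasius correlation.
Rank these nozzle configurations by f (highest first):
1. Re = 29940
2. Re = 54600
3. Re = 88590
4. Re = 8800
Case 1: f = 0.02402
Case 2: f = 0.02067
Case 3: f = 0.01832
Case 4: f = 0.03263
Ranking (highest first): 4, 1, 2, 3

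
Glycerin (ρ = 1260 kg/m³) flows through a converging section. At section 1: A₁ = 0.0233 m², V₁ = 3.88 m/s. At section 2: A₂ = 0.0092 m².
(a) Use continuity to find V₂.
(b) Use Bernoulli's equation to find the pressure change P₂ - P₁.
(a) Continuity: A₁V₁=A₂V₂ -> V₂=A₁V₁/A₂=0.0233*3.88/0.0092=9.83 m/s
(b) Bernoulli: P₂-P₁=0.5*rho*(V₁^2-V₂^2)/1000=0.5*1260*(3.88^2-9.83^2)/1000=-51.39 kPa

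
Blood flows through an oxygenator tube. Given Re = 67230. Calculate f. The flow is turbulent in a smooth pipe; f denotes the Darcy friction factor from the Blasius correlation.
Formula: f = \frac{0.316}{Re^{0.25}}
f = 0.316/67230^0.25 = 0.01962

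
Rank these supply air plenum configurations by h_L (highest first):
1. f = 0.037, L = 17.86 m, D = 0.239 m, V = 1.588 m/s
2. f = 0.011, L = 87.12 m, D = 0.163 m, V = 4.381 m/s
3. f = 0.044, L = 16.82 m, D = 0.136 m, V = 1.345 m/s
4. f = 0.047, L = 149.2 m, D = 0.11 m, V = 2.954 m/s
Case 1: h_L = 0.3554 m
Case 2: h_L = 5.751 m
Case 3: h_L = 0.5017 m
Case 4: h_L = 28.35 m
Ranking (highest first): 4, 2, 3, 1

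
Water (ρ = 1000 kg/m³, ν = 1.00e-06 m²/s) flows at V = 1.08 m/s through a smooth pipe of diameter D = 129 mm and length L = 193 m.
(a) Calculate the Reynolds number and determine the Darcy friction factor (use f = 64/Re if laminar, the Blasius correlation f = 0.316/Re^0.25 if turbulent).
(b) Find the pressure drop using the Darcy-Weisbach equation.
(a) Re = V·D/ν = 1.08·0.129/1.00e-06 = 139320 → turbulent (Re > 4000); f = 0.316/Re^0.25 = 0.316/139320^0.25 = 0.016356 (Blasius is strictly valid for Re ≲ 1e5; used here as the smooth-pipe estimate the problem specifies)
(b) Darcy-Weisbach: ΔP = f·(L/D)·½ρV²/1000 = 0.016356·(193/0.129)·½·1000·1.08²/1000 = 14.27 kPa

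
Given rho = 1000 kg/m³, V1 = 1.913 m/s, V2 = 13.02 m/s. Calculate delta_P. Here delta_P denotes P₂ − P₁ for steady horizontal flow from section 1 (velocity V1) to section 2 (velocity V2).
Formula: \Delta P = \frac{1}{2} \rho (V_1^2 - V_2^2)
delta_P = 0.5·1000·(1.913² − 13.02²)/1000 = -82.93 kPa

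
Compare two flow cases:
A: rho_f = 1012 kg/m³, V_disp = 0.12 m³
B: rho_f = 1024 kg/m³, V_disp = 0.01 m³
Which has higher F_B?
F_B(A) = 1191 N, F_B(B) = 100.5 N. Answer: A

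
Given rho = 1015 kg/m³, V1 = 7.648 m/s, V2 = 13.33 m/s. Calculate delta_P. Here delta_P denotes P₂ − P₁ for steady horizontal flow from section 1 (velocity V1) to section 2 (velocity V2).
Formula: \Delta P = \frac{1}{2} \rho (V_1^2 - V_2^2)
delta_P = 0.5·1015·(7.648² − 13.33²)/1000 = -60.49 kPa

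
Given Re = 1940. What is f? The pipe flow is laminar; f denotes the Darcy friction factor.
Formula: f = \frac{64}{Re}
f = 64/1940 = 0.03299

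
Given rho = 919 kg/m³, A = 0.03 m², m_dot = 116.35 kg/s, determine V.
Formula: \dot{m} = \rho A V
Substituting knowns: 116.35 = 919·0.03·V
Solving for V: V = 116.35/(919·0.03) = 4.22 m/s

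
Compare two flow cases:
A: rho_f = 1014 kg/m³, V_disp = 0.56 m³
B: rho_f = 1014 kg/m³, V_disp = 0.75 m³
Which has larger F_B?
F_B(A) = 5571 N, F_B(B) = 7461 N. Answer: B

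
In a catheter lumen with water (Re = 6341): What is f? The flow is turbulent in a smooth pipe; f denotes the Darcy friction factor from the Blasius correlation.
Formula: f = \frac{0.316}{Re^{0.25}}
f = 0.316/6341^0.25 = 0.03541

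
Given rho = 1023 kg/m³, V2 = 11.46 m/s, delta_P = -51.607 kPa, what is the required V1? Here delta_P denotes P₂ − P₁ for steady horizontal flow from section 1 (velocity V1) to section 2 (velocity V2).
Formula: \Delta P = \frac{1}{2} \rho (V_1^2 - V_2^2)
Substituting knowns: -51.607 = 0.5·1023·(V1² − 11.46²)/1000
Solving for V1: V1 = √(11.46² + 2·(-51.607·1000)/1023) = 5.517 m/s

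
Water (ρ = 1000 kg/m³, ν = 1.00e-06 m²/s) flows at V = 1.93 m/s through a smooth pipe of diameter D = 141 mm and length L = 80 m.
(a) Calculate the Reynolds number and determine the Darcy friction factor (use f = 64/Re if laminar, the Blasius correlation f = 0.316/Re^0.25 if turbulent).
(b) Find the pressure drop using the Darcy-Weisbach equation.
(a) Re = V·D/ν = 1.93·0.141/1.00e-06 = 272130 → turbulent (Re > 4000); f = 0.316/Re^0.25 = 0.316/272130^0.25 = 0.013835 (Blasius is strictly valid for Re ≲ 1e5; used here as the smooth-pipe estimate the problem specifies)
(b) Darcy-Weisbach: ΔP = f·(L/D)·½ρV²/1000 = 0.013835·(80/0.141)·½·1000·1.93²/1000 = 14.62 kPa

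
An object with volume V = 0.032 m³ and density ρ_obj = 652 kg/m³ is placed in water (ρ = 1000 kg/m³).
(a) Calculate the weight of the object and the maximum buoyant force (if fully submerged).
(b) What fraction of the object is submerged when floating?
(a) W=rho_obj*g*V=652*9.81*0.032=204.7 N; F_B(max)=rho*g*V=1000*9.81*0.032=313.9 N
(b) Floating fraction=rho_obj/rho=652/1000=0.652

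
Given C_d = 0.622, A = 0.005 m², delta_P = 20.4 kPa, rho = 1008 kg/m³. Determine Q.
Formula: Q = C_d A \sqrt{\frac{2 \Delta P}{\rho}}
Q = 0.622·0.005·√(2·(20.4·1000)/1008)·1000 = 19.79 L/s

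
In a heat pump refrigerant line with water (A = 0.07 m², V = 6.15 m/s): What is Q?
Formula: Q = A V
Q = 0.07·6.15·1000 = 430.5 L/s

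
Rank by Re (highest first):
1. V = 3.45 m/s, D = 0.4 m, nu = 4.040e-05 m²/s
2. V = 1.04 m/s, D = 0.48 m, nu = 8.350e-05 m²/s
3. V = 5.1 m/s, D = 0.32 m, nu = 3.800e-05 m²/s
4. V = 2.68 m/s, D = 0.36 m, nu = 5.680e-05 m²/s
Case 1: Re = 34158
Case 2: Re = 5978
Case 3: Re = 42947
Case 4: Re = 16986
Ranking (highest first): 3, 1, 4, 2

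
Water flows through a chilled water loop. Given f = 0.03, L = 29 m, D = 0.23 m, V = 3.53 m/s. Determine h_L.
Formula: h_L = f \frac{L}{D} \frac{V^2}{2g}
h_L = 0.03·(29/0.23)·3.53²/(2·9.81) = 2.402 m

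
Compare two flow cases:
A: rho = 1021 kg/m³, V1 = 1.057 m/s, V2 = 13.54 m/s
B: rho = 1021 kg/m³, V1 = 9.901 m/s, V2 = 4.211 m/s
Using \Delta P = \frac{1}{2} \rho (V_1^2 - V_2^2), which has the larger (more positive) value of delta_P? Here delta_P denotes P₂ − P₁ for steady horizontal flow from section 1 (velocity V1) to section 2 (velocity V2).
delta_P(A) = -93.02 kPa, delta_P(B) = 40.99 kPa. Answer: B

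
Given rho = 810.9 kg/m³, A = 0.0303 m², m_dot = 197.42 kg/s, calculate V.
Formula: \dot{m} = \rho A V
Substituting knowns: 197.42 = 810.9·0.0303·V
Solving for V: V = 197.42/(810.9·0.0303) = 8.035 m/s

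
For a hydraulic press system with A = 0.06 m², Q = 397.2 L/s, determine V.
Formula: Q = A V
Substituting knowns: 397.2 = 0.06·V·1000
Solving for V: V = (397.2/1000)/0.06 = 6.62 m/s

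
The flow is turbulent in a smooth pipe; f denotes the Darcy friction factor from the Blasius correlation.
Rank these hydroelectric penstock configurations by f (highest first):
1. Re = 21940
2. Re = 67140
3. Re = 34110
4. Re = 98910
Case 1: f = 0.02596
Case 2: f = 0.01963
Case 3: f = 0.02325
Case 4: f = 0.01782
Ranking (highest first): 1, 3, 2, 4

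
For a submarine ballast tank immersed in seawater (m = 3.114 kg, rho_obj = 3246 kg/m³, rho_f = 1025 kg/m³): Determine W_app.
Formula: W_{app} = mg\left(1 - \frac{\rho_f}{\rho_{obj}}\right)
W_app = 3.114·9.81·(1 − 1025/3246) = 20.9 N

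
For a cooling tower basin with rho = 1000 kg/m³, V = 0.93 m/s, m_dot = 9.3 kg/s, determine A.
Formula: \dot{m} = \rho A V
Substituting knowns: 9.3 = 1000·A·0.93
Solving for A: A = 9.3/(1000·0.93) = 0.01 m²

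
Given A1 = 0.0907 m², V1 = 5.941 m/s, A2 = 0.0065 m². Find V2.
Formula: V_2 = \frac{A_1 V_1}{A_2}
V2 = 0.0907·5.941/0.0065 = 82.9 m/s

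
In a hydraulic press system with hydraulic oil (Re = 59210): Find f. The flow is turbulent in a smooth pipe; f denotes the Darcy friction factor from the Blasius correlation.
Formula: f = \frac{0.316}{Re^{0.25}}
f = 0.316/59210^0.25 = 0.02026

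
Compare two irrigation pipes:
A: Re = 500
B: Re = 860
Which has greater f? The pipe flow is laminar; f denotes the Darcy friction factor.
f(A) = 0.128, f(B) = 0.07442. Answer: A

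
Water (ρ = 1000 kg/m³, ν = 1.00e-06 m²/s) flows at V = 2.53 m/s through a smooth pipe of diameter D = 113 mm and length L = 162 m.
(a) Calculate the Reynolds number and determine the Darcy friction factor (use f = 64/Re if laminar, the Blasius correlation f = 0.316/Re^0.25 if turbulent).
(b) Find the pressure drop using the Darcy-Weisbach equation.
(a) Re = V·D/ν = 2.53·0.113/1.00e-06 = 285890 → turbulent (Re > 4000); f = 0.316/Re^0.25 = 0.316/285890^0.25 = 0.013666 (Blasius is strictly valid for Re ≲ 1e5; used here as the smooth-pipe estimate the problem specifies)
(b) Darcy-Weisbach: ΔP = f·(L/D)·½ρV²/1000 = 0.013666·(162/0.113)·½·1000·2.53²/1000 = 62.7 kPa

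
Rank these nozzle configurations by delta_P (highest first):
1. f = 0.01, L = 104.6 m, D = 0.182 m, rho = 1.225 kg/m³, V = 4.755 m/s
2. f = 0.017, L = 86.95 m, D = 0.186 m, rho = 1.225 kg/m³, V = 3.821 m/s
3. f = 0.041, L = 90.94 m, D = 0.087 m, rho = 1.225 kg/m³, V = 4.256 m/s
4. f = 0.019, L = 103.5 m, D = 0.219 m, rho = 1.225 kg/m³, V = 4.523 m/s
Case 1: delta_P = 0.07959 kPa
Case 2: delta_P = 0.07107 kPa
Case 3: delta_P = 0.4755 kPa
Case 4: delta_P = 0.1125 kPa
Ranking (highest first): 3, 4, 1, 2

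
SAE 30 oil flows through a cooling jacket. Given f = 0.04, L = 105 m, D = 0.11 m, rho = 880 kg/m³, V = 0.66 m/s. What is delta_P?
Formula: \Delta P = f \frac{L}{D} \frac{\rho V^2}{2}
delta_P = 0.04·(105/0.11)·0.5·880·0.66²/1000 = 7.318 kPa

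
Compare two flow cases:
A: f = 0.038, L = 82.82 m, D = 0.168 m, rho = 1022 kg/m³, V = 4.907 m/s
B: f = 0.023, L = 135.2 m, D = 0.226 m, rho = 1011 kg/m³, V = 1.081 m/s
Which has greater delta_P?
delta_P(A) = 230.5 kPa, delta_P(B) = 8.128 kPa. Answer: A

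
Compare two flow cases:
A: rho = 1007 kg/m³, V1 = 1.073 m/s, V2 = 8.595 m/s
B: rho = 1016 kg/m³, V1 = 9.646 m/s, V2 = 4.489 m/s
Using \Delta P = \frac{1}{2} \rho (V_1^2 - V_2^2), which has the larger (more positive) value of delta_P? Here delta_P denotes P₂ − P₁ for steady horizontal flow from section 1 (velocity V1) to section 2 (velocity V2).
delta_P(A) = -36.62 kPa, delta_P(B) = 37.03 kPa. Answer: B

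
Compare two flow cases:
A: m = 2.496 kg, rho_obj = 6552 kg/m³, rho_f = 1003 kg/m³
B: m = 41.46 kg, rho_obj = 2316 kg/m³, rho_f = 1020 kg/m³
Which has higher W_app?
W_app(A) = 20.74 N, W_app(B) = 227.6 N. Answer: B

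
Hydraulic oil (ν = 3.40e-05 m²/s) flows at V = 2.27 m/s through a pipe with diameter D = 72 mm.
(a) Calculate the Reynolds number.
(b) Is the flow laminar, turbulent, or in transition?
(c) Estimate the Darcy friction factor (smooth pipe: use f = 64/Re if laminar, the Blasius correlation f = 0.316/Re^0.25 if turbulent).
(a) Re = V·D/ν = 2.27·0.072/3.40e-05 = 4807.1
(b) Flow regime: turbulent (Re > 4000)
(c) Friction factor: f = 0.316/Re^0.25 = 0.316/4807.1^0.25 = 0.03795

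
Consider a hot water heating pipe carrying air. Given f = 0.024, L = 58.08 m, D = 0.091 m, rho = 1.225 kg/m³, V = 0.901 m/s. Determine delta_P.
Formula: \Delta P = f \frac{L}{D} \frac{\rho V^2}{2}
delta_P = 0.024·(58.08/0.091)·0.5·1.225·0.901²/1000 = 0.007616 kPa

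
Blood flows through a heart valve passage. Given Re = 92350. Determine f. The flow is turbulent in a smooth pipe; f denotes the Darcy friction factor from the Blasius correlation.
Formula: f = \frac{0.316}{Re^{0.25}}
f = 0.316/92350^0.25 = 0.01813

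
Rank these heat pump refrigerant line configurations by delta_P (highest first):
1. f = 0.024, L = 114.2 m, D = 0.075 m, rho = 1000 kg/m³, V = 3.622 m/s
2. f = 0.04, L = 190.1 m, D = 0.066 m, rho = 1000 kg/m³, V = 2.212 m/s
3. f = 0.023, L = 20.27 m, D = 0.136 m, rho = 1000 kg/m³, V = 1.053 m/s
Case 1: delta_P = 239.7 kPa
Case 2: delta_P = 281.9 kPa
Case 3: delta_P = 1.901 kPa
Ranking (highest first): 2, 1, 3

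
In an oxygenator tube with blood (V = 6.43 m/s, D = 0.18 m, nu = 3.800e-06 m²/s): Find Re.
Formula: Re = \frac{V D}{\nu}
Re = 6.43·0.18/3.800e-06 = 304579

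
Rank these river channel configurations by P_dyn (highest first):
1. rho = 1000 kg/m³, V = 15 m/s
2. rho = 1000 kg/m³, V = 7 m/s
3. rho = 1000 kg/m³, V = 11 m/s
Case 1: P_dyn = 112.5 kPa
Case 2: P_dyn = 24.5 kPa
Case 3: P_dyn = 60.5 kPa
Ranking (highest first): 1, 3, 2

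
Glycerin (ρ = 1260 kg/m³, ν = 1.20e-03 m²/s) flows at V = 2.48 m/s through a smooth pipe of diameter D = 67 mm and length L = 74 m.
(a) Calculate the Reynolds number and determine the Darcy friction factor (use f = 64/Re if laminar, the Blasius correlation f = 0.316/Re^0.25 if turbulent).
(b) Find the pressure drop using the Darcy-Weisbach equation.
(a) Re = V·D/ν = 2.48·0.067/1.20e-03 = 138.47 → laminar (Re < 2300); f = 64/Re = 64/138.47 = 0.46219
(b) Darcy-Weisbach: ΔP = f·(L/D)·½ρV²/1000 = 0.46219·(74/0.067)·½·1260·2.48²/1000 = 1978 kPa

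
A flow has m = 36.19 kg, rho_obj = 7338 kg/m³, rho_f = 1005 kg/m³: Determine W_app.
Formula: W_{app} = mg\left(1 - \frac{\rho_f}{\rho_{obj}}\right)
W_app = 36.19·9.81·(1 − 1005/7338) = 306.4 N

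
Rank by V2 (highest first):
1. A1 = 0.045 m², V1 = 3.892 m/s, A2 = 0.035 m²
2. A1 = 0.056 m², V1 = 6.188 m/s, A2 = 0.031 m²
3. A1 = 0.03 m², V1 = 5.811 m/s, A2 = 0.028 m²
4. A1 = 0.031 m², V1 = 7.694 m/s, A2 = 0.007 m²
Case 1: V2 = 5.004 m/s
Case 2: V2 = 11.18 m/s
Case 3: V2 = 6.226 m/s
Case 4: V2 = 34.07 m/s
Ranking (highest first): 4, 2, 3, 1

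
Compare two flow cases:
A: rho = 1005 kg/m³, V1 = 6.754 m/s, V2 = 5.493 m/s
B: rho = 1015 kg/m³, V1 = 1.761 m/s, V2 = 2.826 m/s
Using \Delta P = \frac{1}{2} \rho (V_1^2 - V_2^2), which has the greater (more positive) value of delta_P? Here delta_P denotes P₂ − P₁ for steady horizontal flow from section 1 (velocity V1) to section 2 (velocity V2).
delta_P(A) = 7.76 kPa, delta_P(B) = -2.479 kPa. Answer: A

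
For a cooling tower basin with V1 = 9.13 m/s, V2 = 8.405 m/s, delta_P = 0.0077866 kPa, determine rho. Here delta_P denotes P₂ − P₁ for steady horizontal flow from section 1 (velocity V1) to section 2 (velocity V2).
Formula: \Delta P = \frac{1}{2} \rho (V_1^2 - V_2^2)
Substituting knowns: 0.0077866 = 0.5·rho·(9.13² − 8.405²)/1000
Solving for rho: rho = 2·(0.0077866·1000)/(9.13² − 8.405²) = 1.225 kg/m³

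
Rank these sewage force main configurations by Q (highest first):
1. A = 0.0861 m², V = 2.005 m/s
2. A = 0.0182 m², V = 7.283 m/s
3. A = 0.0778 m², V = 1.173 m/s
Case 1: Q = 172.6 L/s
Case 2: Q = 132.6 L/s
Case 3: Q = 91.26 L/s
Ranking (highest first): 1, 2, 3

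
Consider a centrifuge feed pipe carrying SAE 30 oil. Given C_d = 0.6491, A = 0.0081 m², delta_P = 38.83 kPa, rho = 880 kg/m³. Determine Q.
Formula: Q = C_d A \sqrt{\frac{2 \Delta P}{\rho}}
Q = 0.6491·0.0081·√(2·(38.83·1000)/880)·1000 = 49.39 L/s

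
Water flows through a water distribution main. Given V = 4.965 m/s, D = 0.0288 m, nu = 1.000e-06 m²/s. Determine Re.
Formula: Re = \frac{V D}{\nu}
Re = 4.965·0.0288/1.000e-06 = 142992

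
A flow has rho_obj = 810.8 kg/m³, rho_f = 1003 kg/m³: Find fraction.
Formula: f_{sub} = \frac{\rho_{obj}}{\rho_f}
fraction = 810.8/1003 = 0.8084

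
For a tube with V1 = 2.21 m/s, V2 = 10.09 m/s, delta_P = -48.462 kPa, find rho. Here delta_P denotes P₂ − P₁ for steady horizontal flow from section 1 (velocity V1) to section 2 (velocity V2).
Formula: \Delta P = \frac{1}{2} \rho (V_1^2 - V_2^2)
Substituting knowns: -48.462 = 0.5·rho·(2.21² − 10.09²)/1000
Solving for rho: rho = 2·(-48.462·1000)/(2.21² − 10.09²) = 1000 kg/m³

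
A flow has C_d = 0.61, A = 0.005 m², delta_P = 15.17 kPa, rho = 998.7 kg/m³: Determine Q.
Formula: Q = C_d A \sqrt{\frac{2 \Delta P}{\rho}}
Q = 0.61·0.005·√(2·(15.17·1000)/998.7)·1000 = 16.81 L/s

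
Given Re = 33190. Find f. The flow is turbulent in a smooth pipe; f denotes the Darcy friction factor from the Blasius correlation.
Formula: f = \frac{0.316}{Re^{0.25}}
f = 0.316/33190^0.25 = 0.02341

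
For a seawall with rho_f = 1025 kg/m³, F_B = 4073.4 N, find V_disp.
Formula: F_B = \rho_f g V_{disp}
Substituting knowns: 4073.4 = 1025·9.81·V_disp
Solving for V_disp: V_disp = 4073.4/(1025·9.81) = 0.4051 m³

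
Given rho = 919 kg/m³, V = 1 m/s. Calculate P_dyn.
Formula: P_{dyn} = \frac{1}{2} \rho V^2
P_dyn = 0.5·919·1²/1000 = 0.4595 kPa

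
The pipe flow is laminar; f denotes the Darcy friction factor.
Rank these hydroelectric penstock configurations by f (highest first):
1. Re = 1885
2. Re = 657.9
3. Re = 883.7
Case 1: f = 0.03395
Case 2: f = 0.09728
Case 3: f = 0.07242
Ranking (highest first): 2, 3, 1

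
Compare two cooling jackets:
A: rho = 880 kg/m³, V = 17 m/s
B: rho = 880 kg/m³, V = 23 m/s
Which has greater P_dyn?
P_dyn(A) = 127.2 kPa, P_dyn(B) = 232.8 kPa. Answer: B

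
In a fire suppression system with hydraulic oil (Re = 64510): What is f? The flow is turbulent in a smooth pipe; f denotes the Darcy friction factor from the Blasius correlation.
Formula: f = \frac{0.316}{Re^{0.25}}
f = 0.316/64510^0.25 = 0.01983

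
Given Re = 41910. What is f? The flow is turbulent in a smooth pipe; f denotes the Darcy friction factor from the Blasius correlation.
Formula: f = \frac{0.316}{Re^{0.25}}
f = 0.316/41910^0.25 = 0.02209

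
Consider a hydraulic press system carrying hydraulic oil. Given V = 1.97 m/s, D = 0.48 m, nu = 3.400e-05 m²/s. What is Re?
Formula: Re = \frac{V D}{\nu}
Re = 1.97·0.48/3.400e-05 = 27812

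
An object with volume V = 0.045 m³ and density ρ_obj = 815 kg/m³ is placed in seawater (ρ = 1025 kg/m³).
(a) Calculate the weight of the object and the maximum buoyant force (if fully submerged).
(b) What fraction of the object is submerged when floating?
(a) W=rho_obj*g*V=815*9.81*0.045=359.8 N; F_B(max)=rho*g*V=1025*9.81*0.045=452.5 N
(b) Floating fraction=rho_obj/rho=815/1025=0.795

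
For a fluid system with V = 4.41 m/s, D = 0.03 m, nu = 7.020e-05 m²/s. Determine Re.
Formula: Re = \frac{V D}{\nu}
Re = 4.41·0.03/7.020e-05 = 1885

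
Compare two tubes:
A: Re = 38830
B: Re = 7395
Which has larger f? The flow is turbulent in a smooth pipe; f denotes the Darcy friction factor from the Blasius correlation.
f(A) = 0.02251, f(B) = 0.03408. Answer: B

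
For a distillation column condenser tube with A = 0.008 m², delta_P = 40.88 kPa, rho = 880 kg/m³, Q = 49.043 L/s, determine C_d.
Formula: Q = C_d A \sqrt{\frac{2 \Delta P}{\rho}}
Substituting knowns: 49.043 = C_d·0.008·√(2·(40.88·1000)/880)·1000
Solving for C_d: C_d = (49.043/1000)/(0.008·√(2·(40.88·1000)/880)) = 0.636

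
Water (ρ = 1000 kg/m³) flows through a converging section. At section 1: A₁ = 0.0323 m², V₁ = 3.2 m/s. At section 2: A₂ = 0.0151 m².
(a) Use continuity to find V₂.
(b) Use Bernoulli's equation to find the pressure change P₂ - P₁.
(a) Continuity: A₁V₁=A₂V₂ -> V₂=A₁V₁/A₂=0.0323*3.2/0.0151=6.85 m/s
(b) Bernoulli: P₂-P₁=0.5*rho*(V₁^2-V₂^2)/1000=0.5*1000*(3.2^2-6.85^2)/1000=-18.34 kPa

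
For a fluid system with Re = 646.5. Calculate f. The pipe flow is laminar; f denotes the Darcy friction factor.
Formula: f = \frac{64}{Re}
f = 64/646.5 = 0.09899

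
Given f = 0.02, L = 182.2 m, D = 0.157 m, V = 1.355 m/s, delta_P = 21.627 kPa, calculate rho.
Formula: \Delta P = f \frac{L}{D} \frac{\rho V^2}{2}
Substituting knowns: 21.627 = 0.02·(182.2/0.157)·0.5·rho·1.355²/1000
Solving for rho: rho = (21.627·1000)/(0.02·(182.2/0.157)·0.5·1.355²) = 1015 kg/m³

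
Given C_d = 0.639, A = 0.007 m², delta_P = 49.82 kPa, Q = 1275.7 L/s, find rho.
Formula: Q = C_d A \sqrt{\frac{2 \Delta P}{\rho}}
Substituting knowns: 1275.7 = 0.639·0.007·√(2·(49.82·1000)/rho)·1000
Solving for rho: rho = 2·(49.82·1000)/((1275.7/1000)/(0.639·0.007))² = 1.225 kg/m³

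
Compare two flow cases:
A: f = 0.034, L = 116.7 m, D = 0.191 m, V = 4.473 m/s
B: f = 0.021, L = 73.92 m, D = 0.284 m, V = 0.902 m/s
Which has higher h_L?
h_L(A) = 21.18 m, h_L(B) = 0.2267 m. Answer: A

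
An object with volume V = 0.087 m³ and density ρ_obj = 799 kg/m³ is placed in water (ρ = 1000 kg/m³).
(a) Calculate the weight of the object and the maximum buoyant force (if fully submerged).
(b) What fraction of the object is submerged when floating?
(a) W=rho_obj*g*V=799*9.81*0.087=681.9 N; F_B(max)=rho*g*V=1000*9.81*0.087=853.5 N
(b) Floating fraction=rho_obj/rho=799/1000=0.799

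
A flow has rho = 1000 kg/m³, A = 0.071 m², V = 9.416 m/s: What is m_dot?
Formula: \dot{m} = \rho A V
m_dot = 1000·0.071·9.416 = 668.5 kg/s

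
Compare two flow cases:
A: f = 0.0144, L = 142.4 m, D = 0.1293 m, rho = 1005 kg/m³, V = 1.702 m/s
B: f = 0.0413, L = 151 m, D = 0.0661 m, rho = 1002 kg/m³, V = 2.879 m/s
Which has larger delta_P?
delta_P(A) = 23.08 kPa, delta_P(B) = 391.8 kPa. Answer: B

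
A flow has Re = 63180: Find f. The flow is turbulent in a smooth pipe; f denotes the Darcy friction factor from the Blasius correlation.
Formula: f = \frac{0.316}{Re^{0.25}}
f = 0.316/63180^0.25 = 0.01993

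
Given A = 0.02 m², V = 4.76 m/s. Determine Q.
Formula: Q = A V
Q = 0.02·4.76·1000 = 95.2 L/s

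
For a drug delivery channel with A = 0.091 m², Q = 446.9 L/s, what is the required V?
Formula: Q = A V
Substituting knowns: 446.9 = 0.091·V·1000
Solving for V: V = (446.9/1000)/0.091 = 4.911 m/s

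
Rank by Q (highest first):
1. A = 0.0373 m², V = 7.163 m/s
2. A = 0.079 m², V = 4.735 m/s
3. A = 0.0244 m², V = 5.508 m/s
Case 1: Q = 267.2 L/s
Case 2: Q = 374.1 L/s
Case 3: Q = 134.4 L/s
Ranking (highest first): 2, 1, 3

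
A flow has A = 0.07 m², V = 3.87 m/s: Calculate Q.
Formula: Q = A V
Q = 0.07·3.87·1000 = 270.9 L/s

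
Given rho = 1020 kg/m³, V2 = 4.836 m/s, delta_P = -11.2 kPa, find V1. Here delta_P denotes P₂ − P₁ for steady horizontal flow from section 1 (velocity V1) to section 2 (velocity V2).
Formula: \Delta P = \frac{1}{2} \rho (V_1^2 - V_2^2)
Substituting knowns: -11.2 = 0.5·1020·(V1² − 4.836²)/1000
Solving for V1: V1 = √(4.836² + 2·(-11.2·1000)/1020) = 1.194 m/s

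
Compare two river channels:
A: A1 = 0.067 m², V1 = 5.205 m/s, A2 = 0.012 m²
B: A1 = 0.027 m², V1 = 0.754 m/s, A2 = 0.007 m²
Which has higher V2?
V2(A) = 29.06 m/s, V2(B) = 2.908 m/s. Answer: A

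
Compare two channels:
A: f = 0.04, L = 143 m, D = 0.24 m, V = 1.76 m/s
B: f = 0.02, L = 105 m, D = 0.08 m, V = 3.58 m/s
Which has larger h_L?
h_L(A) = 3.763 m, h_L(B) = 17.15 m. Answer: B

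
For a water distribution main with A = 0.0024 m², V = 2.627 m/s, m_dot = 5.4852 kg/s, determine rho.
Formula: \dot{m} = \rho A V
Substituting knowns: 5.4852 = rho·0.0024·2.627
Solving for rho: rho = 5.4852/(0.0024·2.627) = 870 kg/m³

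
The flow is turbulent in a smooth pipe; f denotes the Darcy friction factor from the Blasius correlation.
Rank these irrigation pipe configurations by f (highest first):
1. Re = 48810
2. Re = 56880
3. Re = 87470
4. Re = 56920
Case 1: f = 0.02126
Case 2: f = 0.02046
Case 3: f = 0.01837
Case 4: f = 0.02046
Ranking (highest first): 1, 2, 4, 3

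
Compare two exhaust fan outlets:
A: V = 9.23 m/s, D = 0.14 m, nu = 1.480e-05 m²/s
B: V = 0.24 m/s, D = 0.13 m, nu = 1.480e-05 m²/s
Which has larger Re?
Re(A) = 87311, Re(B) = 2108. Answer: A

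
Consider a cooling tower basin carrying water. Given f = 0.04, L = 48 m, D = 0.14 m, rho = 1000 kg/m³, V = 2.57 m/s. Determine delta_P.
Formula: \Delta P = f \frac{L}{D} \frac{\rho V^2}{2}
delta_P = 0.04·(48/0.14)·0.5·1000·2.57²/1000 = 45.29 kPa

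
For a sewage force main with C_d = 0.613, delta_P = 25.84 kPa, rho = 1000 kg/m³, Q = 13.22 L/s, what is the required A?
Formula: Q = C_d A \sqrt{\frac{2 \Delta P}{\rho}}
Substituting knowns: 13.22 = 0.613·A·√(2·(25.84·1000)/1000)·1000
Solving for A: A = (13.22/1000)/(0.613·√(2·(25.84·1000)/1000)) = 0.003 m²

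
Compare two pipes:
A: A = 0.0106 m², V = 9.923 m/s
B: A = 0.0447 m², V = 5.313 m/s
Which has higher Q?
Q(A) = 105.2 L/s, Q(B) = 237.5 L/s. Answer: B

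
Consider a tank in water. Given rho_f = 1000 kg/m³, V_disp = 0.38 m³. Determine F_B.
Formula: F_B = \rho_f g V_{disp}
F_B = 1000·9.81·0.38 = 3728 N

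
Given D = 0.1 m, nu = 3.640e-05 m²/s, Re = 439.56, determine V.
Formula: Re = \frac{V D}{\nu}
Substituting knowns: 439.56 = V·0.1/3.640e-05
Solving for V: V = 439.56·3.640e-05/0.1 = 0.16 m/s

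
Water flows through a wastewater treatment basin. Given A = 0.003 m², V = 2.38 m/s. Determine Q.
Formula: Q = A V
Q = 0.003·2.38·1000 = 7.14 L/s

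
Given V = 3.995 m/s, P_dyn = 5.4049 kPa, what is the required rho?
Formula: P_{dyn} = \frac{1}{2} \rho V^2
Substituting knowns: 5.4049 = 0.5·rho·3.995²/1000
Solving for rho: rho = 2·(5.4049·1000)/3.995² = 677.3 kg/m³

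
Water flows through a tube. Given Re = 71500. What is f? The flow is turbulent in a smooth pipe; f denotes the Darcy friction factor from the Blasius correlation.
Formula: f = \frac{0.316}{Re^{0.25}}
f = 0.316/71500^0.25 = 0.01932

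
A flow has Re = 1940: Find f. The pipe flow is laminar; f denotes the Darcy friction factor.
Formula: f = \frac{64}{Re}
f = 64/1940 = 0.03299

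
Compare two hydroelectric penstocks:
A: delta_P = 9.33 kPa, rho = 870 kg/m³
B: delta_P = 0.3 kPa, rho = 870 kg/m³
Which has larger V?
V(A) = 4.631 m/s, V(B) = 0.8305 m/s. Answer: A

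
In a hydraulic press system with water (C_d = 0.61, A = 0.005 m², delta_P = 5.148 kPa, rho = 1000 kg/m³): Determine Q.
Formula: Q = C_d A \sqrt{\frac{2 \Delta P}{\rho}}
Q = 0.61·0.005·√(2·(5.148·1000)/1000)·1000 = 9.787 L/s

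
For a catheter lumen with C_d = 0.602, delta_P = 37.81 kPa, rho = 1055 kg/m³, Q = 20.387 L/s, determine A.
Formula: Q = C_d A \sqrt{\frac{2 \Delta P}{\rho}}
Substituting knowns: 20.387 = 0.602·A·√(2·(37.81·1000)/1055)·1000
Solving for A: A = (20.387/1000)/(0.602·√(2·(37.81·1000)/1055)) = 0.004 m²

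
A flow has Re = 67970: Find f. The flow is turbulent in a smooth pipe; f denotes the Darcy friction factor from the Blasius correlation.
Formula: f = \frac{0.316}{Re^{0.25}}
f = 0.316/67970^0.25 = 0.01957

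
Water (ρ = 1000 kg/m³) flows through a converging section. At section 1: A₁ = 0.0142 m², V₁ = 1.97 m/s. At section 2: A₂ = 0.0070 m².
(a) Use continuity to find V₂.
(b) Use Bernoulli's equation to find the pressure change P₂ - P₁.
(a) Continuity: A₁V₁=A₂V₂ -> V₂=A₁V₁/A₂=0.0142*1.97/0.0070=4.00 m/s
(b) Bernoulli: P₂-P₁=0.5*rho*(V₁^2-V₂^2)/1000=0.5*1000*(1.97^2-4.00^2)/1000=-6.06 kPa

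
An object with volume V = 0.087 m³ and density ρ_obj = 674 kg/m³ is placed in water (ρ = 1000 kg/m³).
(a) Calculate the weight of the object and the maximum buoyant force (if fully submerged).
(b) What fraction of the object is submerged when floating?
(a) W=rho_obj*g*V=674*9.81*0.087=575.2 N; F_B(max)=rho*g*V=1000*9.81*0.087=853.5 N
(b) Floating fraction=rho_obj/rho=674/1000=0.674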